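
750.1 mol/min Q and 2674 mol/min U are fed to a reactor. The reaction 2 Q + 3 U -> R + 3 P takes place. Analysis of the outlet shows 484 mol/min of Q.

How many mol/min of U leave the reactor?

2270 mol/min

For Q: n = n₀ − 2ξ → 484 = 750.1 − 2ξ, giving ξ = 133.1 mol/min.
Outlet amounts (n = n₀ + ν ξ):
  Q: 750.1 − 2(133.1) = 484
  U: 2674 − 3(133.1) = 2275
  R: 0 + 1(133.1) = 133.1
  P: 0 + 3(133.1) = 399.2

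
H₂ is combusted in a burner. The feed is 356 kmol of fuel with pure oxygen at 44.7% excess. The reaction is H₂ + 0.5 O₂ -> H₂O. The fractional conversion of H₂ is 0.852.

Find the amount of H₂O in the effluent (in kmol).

303 kmol

Stoichiometric O₂ = 0.5 × 356 = 178 kmol; O₂ fed = 178 × 1.447 = 257.6 kmol.
Fuel reacted = 0.852 × 356 → ξ = 303.3 kmol.
Outlet (n = n₀ + ν ξ):
  H₂: 356 − 1(303.3) = 52.69
  O₂: 257.6 − 0.5(303.3) = 105.9
  H₂O: 0 + 1(303.3) = 303.3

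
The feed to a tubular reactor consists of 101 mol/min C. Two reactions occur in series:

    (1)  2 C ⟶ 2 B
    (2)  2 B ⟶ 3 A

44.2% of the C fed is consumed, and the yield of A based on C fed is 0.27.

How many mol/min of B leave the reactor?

Conversion of C: C consumed = 2ξ₁ = 0.442 × 101 → ξ₁ = 22.32 mol/min.
Yield of A: 3ξ₂ / 101 = 0.27 → ξ₂ = 9.09 mol/min.
Outlet amounts (n = n₀ + Σ ν·ξ):
  C: 101 − 2(22.32) = 56.36
  B: 0 + 2(22.32) − 2(9.09) = 26.46
  A: 0 + 3(9.09) = 27.27

26.5 mol/min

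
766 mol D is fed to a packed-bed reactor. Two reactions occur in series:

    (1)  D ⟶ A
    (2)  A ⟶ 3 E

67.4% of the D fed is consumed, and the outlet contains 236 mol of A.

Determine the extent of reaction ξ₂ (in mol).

ξ₂ = 280 mol

Conversion of D: D consumed = 1ξ₁ = 0.674 × 766 → ξ₁ = 516.3 mol.
A balance: n_A = 0 + 1ξ₁ − 1ξ₂ = 236 → ξ₂ = (1·516.3 − 236)/1 = 280.3 mol.
Outlet amounts (n = n₀ + Σ ν·ξ):
  D: 766 − 1(516.3) = 249.7
  A: 0 + 1(516.3) − 1(280.3) = 236
  E: 0 + 3(280.3) = 840.9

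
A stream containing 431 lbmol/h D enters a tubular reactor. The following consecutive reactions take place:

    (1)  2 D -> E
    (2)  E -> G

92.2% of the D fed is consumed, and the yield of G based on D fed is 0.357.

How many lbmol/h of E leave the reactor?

44.8 lbmol/h

Conversion of D: D consumed = 2ξ₁ = 0.922 × 431 → ξ₁ = 198.7 lbmol/h.
Yield of G: 1ξ₂ / 431 = 0.357 → ξ₂ = 153.9 lbmol/h.
Outlet amounts (n = n₀ + Σ ν·ξ):
  D: 431 − 2(198.7) = 33.62
  E: 0 + 1(198.7) − 1(153.9) = 44.82
  G: 0 + 1(153.9) = 153.9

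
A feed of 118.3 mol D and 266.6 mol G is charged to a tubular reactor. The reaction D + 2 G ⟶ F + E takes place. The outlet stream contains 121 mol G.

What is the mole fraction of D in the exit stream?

For G: n = n₀ − 2ξ → 121 = 266.6 − 2ξ, giving ξ = 72.8 mol.
Outlet amounts (n = n₀ + ν ξ):
  D: 118.3 − 1(72.8) = 45.5
  G: 266.6 − 2(72.8) = 121
  F: 0 + 1(72.8) = 72.8
  E: 0 + 1(72.8) = 72.8
Total out = 312.1 mol; y_D = 45.5 / 312.1 = 0.1458.

0.146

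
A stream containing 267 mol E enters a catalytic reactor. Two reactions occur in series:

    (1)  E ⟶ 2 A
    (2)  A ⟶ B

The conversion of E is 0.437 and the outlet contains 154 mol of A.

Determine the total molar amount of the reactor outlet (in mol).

Conversion of E: E consumed = 1ξ₁ = 0.437 × 267 → ξ₁ = 116.7 mol.
A balance: n_A = 0 + 2ξ₁ − 1ξ₂ = 154 → ξ₂ = (2·116.7 − 154)/1 = 79.36 mol.
Outlet amounts (n = n₀ + Σ ν·ξ):
  E: 267 − 1(116.7) = 150.3
  A: 0 + 2(116.7) − 1(79.36) = 154
  B: 0 + 1(79.36) = 79.36
Total out = 150.3 + 154 + 79.36 = 383.7 mol.

384 mol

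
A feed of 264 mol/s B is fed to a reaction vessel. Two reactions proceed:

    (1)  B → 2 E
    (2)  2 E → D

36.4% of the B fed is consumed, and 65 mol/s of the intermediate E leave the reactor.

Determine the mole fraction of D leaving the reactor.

0.214

Conversion of B: B consumed = 1ξ₁ = 0.364 × 264 → ξ₁ = 96.1 mol/s.
E balance: n_E = 0 + 2ξ₁ − 2ξ₂ = 65 → ξ₂ = (2·96.1 − 65)/2 = 63.6 mol/s.
Outlet amounts (n = n₀ + Σ ν·ξ):
  B: 264 − 1(96.1) = 167.9
  E: 0 + 2(96.1) − 2(63.6) = 65
  D: 0 + 1(63.6) = 63.6
Total out = 296.5 mol/s; y_D = 63.6 / 296.5 = 0.2145.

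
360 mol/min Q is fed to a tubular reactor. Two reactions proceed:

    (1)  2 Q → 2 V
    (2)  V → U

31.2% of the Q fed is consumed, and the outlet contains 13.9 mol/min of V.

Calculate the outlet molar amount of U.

Conversion of Q: Q consumed = 2ξ₁ = 0.312 × 360 → ξ₁ = 56.16 mol/min.
V balance: n_V = 0 + 2ξ₁ − 1ξ₂ = 13.9 → ξ₂ = (2·56.16 − 13.9)/1 = 98.42 mol/min.
Outlet amounts (n = n₀ + Σ ν·ξ):
  Q: 360 − 2(56.16) = 247.7
  V: 0 + 2(56.16) − 1(98.42) = 13.9
  U: 0 + 1(98.42) = 98.42

98.4 mol/min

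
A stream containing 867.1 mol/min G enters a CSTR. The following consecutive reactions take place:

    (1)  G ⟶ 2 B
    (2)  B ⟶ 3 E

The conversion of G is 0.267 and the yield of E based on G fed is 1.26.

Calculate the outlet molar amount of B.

98.8 mol/min

Conversion of G: G consumed = 1ξ₁ = 0.267 × 867.1 → ξ₁ = 231.5 mol/min.
Yield of E: 3ξ₂ / 867.1 = 1.26 → ξ₂ = 364.2 mol/min.
Outlet amounts (n = n₀ + Σ ν·ξ):
  G: 867.1 − 1(231.5) = 635.6
  B: 0 + 2(231.5) − 1(364.2) = 98.85
  E: 0 + 3(364.2) = 1093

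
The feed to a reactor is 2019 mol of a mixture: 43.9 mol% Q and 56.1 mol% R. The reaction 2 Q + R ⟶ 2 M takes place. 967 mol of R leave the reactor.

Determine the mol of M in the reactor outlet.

331 mol

For R: n = n₀ − 1ξ → 967 = 1133 − 1ξ, giving ξ = 165.7 mol.
Outlet amounts (n = n₀ + ν ξ):
  Q: 886.3 − 2(165.7) = 555
  R: 1133 − 1(165.7) = 967
  M: 0 + 2(165.7) = 331.3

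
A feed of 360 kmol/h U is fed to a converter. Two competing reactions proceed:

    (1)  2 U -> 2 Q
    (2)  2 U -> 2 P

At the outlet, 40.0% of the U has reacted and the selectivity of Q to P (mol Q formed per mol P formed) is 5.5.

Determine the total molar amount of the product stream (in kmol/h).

Conversion of U: U consumed = 0.4 × 360 = 144 kmol/h = 2ξ₁ + 2ξ₂.
Selectivity: 2ξ₁ / (2ξ₂) = 5.5 → ξ₁ = 5.5 ξ₂.
Substitute: (2·5.5 + 2) ξ₂ = 144 → ξ₂ = 11.08 kmol/h, ξ₁ = 60.92 kmol/h.
Outlet amounts (n = n₀ + Σ ν·ξ):
  U: 360 − 2(60.92) − 2(11.08) = 216
  Q: 0 + 2(60.92) = 121.8
  P: 0 + 2(11.08) = 22.15
Total out = 216 + 121.8 + 22.15 = 360 kmol/h.

360 kmol/h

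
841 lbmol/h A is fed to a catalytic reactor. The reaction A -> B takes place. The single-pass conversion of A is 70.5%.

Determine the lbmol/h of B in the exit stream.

A reacted = 0.705 × 841 = 592.9 lbmol/h; ν_A = −1, so ξ = 592.9/1 = 592.9 lbmol/h.
Outlet amounts (n = n₀ + ν ξ):
  A: 841 − 1(592.9) = 248.1
  B: 0 + 1(592.9) = 592.9

593 lbmol/h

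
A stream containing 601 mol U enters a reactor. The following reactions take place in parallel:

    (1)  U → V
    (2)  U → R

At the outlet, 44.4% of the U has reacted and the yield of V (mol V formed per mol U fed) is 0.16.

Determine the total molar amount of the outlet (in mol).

601 mol

Yield of V: 1ξ₁ / 601 = 0.16 → ξ₁ = 96.16 mol.
Conversion of U: 1ξ₁ + 1ξ₂ = 0.444 × 601 = 266.8 → ξ₂ = 170.7 mol.
Outlet amounts (n = n₀ + Σ ν·ξ):
  U: 601 − 1(96.16) − 1(170.7) = 334.2
  V: 0 + 1(96.16) = 96.16
  R: 0 + 1(170.7) = 170.7
Total out = 334.2 + 96.16 + 170.7 = 601 mol.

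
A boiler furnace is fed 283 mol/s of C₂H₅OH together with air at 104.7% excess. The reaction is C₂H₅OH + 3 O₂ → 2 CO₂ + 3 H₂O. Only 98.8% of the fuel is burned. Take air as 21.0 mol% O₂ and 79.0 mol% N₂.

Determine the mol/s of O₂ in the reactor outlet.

899 mol/s

Stoichiometric O₂ = 3 × 283 = 849 mol/s; O₂ fed = 849 × 2.047 = 1738 mol/s.
N₂ fed = 1738 × 79/21 = 6538 mol/s.
Fuel reacted = 0.988 × 283 → ξ = 279.6 mol/s.
Outlet (n = n₀ + ν ξ):
  C₂H₅OH: 283 − 1(279.6) = 3.396
  O₂: 1738 − 3(279.6) = 899.1
  N₂: 6538 (inert)
  CO₂: 0 + 2(279.6) = 559.2
  H₂O: 0 + 3(279.6) = 838.8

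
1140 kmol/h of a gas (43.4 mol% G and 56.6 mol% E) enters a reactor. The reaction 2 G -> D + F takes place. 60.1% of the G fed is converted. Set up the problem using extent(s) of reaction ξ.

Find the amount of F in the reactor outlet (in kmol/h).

149 kmol/h

G reacted = 0.601 × 494.8 = 297.4 kmol/h; ν_G = −2, so ξ = 297.4/2 = 148.7 kmol/h.
Outlet amounts (n = n₀ + ν ξ):
  G: 494.8 − 2(148.7) = 197.4
  D: 0 + 1(148.7) = 148.7
  F: 0 + 1(148.7) = 148.7
  E: 645.2 (inert)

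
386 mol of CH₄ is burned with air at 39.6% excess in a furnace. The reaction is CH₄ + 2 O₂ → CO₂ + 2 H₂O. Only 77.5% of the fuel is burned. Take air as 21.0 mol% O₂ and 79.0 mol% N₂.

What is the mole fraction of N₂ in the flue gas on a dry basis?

0.824

Stoichiometric O₂ = 2 × 386 = 772 mol; O₂ fed = 772 × 1.396 = 1078 mol.
N₂ fed = 1078 × 79/21 = 4054 mol.
Fuel reacted = 0.775 × 386 → ξ = 299.2 mol.
Outlet (n = n₀ + ν ξ):
  CH₄: 386 − 1(299.2) = 86.85
  O₂: 1078 − 2(299.2) = 479.4
  N₂: 4054 (inert)
  CO₂: 0 + 1(299.2) = 299.2
  H₂O: 0 + 2(299.2) = 598.3
Dry total = 4920 mol; y_N₂ (dry) = 4054 / 4920 = 0.8241.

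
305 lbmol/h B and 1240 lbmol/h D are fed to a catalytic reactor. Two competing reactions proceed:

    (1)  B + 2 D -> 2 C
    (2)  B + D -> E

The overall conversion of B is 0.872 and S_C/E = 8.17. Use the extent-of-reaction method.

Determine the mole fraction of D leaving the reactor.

Conversion of B: B consumed = 0.872 × 305 = 266 lbmol/h = 1ξ₁ + 1ξ₂.
Selectivity: 2ξ₁ / (1ξ₂) = 8.17 → ξ₁ = 4.085 ξ₂.
Substitute: (1·4.085 + 1) ξ₂ = 266 → ξ₂ = 52.3 lbmol/h, ξ₁ = 213.7 lbmol/h.
Outlet amounts (n = n₀ + Σ ν·ξ):
  B: 305 − 1(213.7) − 1(52.3) = 39.04
  D: 1240 − 2(213.7) − 1(52.3) = 760.4
  C: 0 + 2(213.7) = 427.3
  E: 0 + 1(52.3) = 52.3
Total out = 1279 lbmol/h; y_D = 760.4 / 1279 = 0.5945.

0.594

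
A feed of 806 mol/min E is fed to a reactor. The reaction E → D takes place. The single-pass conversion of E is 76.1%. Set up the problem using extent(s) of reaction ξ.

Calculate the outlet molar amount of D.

613 mol/min

E reacted = 0.761 × 806 = 613.4 mol/min; ν_E = −1, so ξ = 613.4/1 = 613.4 mol/min.
Outlet amounts (n = n₀ + ν ξ):
  E: 806 − 1(613.4) = 192.6
  D: 0 + 1(613.4) = 613.4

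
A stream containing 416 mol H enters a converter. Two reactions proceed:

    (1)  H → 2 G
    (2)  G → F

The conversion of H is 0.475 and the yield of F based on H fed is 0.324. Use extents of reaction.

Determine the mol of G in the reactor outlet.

260 mol

Conversion of H: H consumed = 1ξ₁ = 0.475 × 416 → ξ₁ = 197.6 mol.
Yield of F: 1ξ₂ / 416 = 0.324 → ξ₂ = 134.8 mol.
Outlet amounts (n = n₀ + Σ ν·ξ):
  H: 416 − 1(197.6) = 218.4
  G: 0 + 2(197.6) − 1(134.8) = 260.4
  F: 0 + 1(134.8) = 134.8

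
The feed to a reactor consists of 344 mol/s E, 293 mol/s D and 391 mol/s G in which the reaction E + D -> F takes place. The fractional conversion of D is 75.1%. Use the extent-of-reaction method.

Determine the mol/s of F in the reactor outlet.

D reacted = 0.751 × 293 = 220 mol/s; ν_D = −1, so ξ = 220/1 = 220 mol/s.
Outlet amounts (n = n₀ + ν ξ):
  E: 344 − 1(220) = 124
  D: 293 − 1(220) = 72.96
  F: 0 + 1(220) = 220
  G: 391 (inert)

220 mol/s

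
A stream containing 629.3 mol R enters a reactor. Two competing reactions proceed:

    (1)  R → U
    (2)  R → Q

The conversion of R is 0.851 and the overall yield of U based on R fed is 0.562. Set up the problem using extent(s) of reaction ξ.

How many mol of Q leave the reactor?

182 mol

Yield of U: 1ξ₁ / 629.3 = 0.562 → ξ₁ = 353.7 mol.
Conversion of R: 1ξ₁ + 1ξ₂ = 0.851 × 629.3 = 535.5 → ξ₂ = 181.9 mol.
Outlet amounts (n = n₀ + Σ ν·ξ):
  R: 629.3 − 1(353.7) − 1(181.9) = 93.77
  U: 0 + 1(353.7) = 353.7
  Q: 0 + 1(181.9) = 181.9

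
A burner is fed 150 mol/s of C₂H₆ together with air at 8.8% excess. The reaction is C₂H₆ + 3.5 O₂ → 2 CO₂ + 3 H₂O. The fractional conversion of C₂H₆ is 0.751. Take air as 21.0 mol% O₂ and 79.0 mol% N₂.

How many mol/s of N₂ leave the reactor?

Stoichiometric O₂ = 3.5 × 150 = 525 mol/s; O₂ fed = 525 × 1.088 = 571.2 mol/s.
N₂ fed = 571.2 × 79/21 = 2149 mol/s.
Fuel reacted = 0.751 × 150 → ξ = 112.7 mol/s.
Outlet (n = n₀ + ν ξ):
  C₂H₆: 150 − 1(112.7) = 37.35
  O₂: 571.2 − 3.5(112.7) = 176.9
  N₂: 2149 (inert)
  CO₂: 0 + 2(112.7) = 225.3
  H₂O: 0 + 3(112.7) = 338

2150 mol/s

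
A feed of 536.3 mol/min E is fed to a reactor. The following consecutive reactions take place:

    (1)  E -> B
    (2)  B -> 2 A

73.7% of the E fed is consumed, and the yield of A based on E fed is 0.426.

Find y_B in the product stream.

0.432

Conversion of E: E consumed = 1ξ₁ = 0.737 × 536.3 → ξ₁ = 395.3 mol/min.
Yield of A: 2ξ₂ / 536.3 = 0.426 → ξ₂ = 114.2 mol/min.
Outlet amounts (n = n₀ + Σ ν·ξ):
  E: 536.3 − 1(395.3) = 141
  B: 0 + 1(395.3) − 1(114.2) = 281
  A: 0 + 2(114.2) = 228.5
Total out = 650.5 mol/min; y_B = 281 / 650.5 = 0.432.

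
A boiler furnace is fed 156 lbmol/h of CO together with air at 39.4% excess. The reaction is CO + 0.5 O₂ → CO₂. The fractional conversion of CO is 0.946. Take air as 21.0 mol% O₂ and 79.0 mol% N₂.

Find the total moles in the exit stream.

Stoichiometric O₂ = 0.5 × 156 = 78 lbmol/h; O₂ fed = 78 × 1.394 = 108.7 lbmol/h.
N₂ fed = 108.7 × 79/21 = 409 lbmol/h.
Fuel reacted = 0.946 × 156 → ξ = 147.6 lbmol/h.
Outlet (n = n₀ + ν ξ):
  CO: 156 − 1(147.6) = 8.424
  O₂: 108.7 − 0.5(147.6) = 34.94
  N₂: 409 (inert)
  CO₂: 0 + 1(147.6) = 147.6
Total out = 8.424 + 34.94 + 409 + 147.6 = 600 lbmol/h.

600 lbmol/h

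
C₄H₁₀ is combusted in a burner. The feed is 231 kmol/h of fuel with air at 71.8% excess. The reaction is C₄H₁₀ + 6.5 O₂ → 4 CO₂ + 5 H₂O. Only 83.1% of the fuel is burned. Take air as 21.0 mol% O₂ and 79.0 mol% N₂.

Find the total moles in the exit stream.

12800 kmol/h

Stoichiometric O₂ = 6.5 × 231 = 1502 kmol/h; O₂ fed = 1502 × 1.718 = 2580 kmol/h.
N₂ fed = 2580 × 79/21 = 9704 kmol/h.
Fuel reacted = 0.831 × 231 → ξ = 192 kmol/h.
Outlet (n = n₀ + ν ξ):
  C₄H₁₀: 231 − 1(192) = 39.04
  O₂: 2580 − 6.5(192) = 1332
  N₂: 9704 (inert)
  CO₂: 0 + 4(192) = 767.8
  H₂O: 0 + 5(192) = 959.8
Total out = 39.04 + 1332 + 9704 + 767.8 + 959.8 = 12800 kmol/h.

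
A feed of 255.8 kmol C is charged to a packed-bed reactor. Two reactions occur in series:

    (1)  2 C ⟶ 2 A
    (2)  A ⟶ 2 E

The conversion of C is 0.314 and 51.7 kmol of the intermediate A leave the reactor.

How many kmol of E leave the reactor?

57.2 kmol

Conversion of C: C consumed = 2ξ₁ = 0.314 × 255.8 → ξ₁ = 40.16 kmol.
A balance: n_A = 0 + 2ξ₁ − 1ξ₂ = 51.7 → ξ₂ = (2·40.16 − 51.7)/1 = 28.62 kmol.
Outlet amounts (n = n₀ + Σ ν·ξ):
  C: 255.8 − 2(40.16) = 175.5
  A: 0 + 2(40.16) − 1(28.62) = 51.7
  E: 0 + 2(28.62) = 57.24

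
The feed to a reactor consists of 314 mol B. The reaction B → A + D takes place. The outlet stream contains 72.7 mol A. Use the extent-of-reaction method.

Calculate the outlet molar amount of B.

241 mol

For A: n = n₀ + 1ξ → 72.7 = 0 + 1ξ, giving ξ = 72.7 mol.
Outlet amounts (n = n₀ + ν ξ):
  B: 314 − 1(72.7) = 241.3
  A: 0 + 1(72.7) = 72.7
  D: 0 + 1(72.7) = 72.7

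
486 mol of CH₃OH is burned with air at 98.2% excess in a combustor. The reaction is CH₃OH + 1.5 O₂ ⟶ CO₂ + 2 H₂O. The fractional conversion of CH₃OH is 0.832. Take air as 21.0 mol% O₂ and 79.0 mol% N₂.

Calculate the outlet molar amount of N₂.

5440 mol

Stoichiometric O₂ = 1.5 × 486 = 729 mol; O₂ fed = 729 × 1.982 = 1445 mol.
N₂ fed = 1445 × 79/21 = 5435 mol.
Fuel reacted = 0.832 × 486 → ξ = 404.4 mol.
Outlet (n = n₀ + ν ξ):
  CH₃OH: 486 − 1(404.4) = 81.65
  O₂: 1445 − 1.5(404.4) = 838.3
  N₂: 5435 (inert)
  CO₂: 0 + 1(404.4) = 404.4
  H₂O: 0 + 2(404.4) = 808.7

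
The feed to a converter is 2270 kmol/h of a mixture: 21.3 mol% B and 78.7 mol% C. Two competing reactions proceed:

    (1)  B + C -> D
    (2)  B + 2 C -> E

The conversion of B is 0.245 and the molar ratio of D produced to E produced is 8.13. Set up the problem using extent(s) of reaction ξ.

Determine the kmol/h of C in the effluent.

Conversion of B: B consumed = 0.245 × 483.5 = 118.5 kmol/h = 1ξ₁ + 1ξ₂.
Selectivity: 1ξ₁ / (1ξ₂) = 8.13 → ξ₁ = 8.13 ξ₂.
Substitute: (1·8.13 + 1) ξ₂ = 118.5 → ξ₂ = 12.97 kmol/h, ξ₁ = 105.5 kmol/h.
Outlet amounts (n = n₀ + Σ ν·ξ):
  B: 483.5 − 1(105.5) − 1(12.97) = 365.1
  C: 1786 − 1(105.5) − 2(12.97) = 1655
  D: 0 + 1(105.5) = 105.5
  E: 0 + 1(12.97) = 12.97

1660 kmol/h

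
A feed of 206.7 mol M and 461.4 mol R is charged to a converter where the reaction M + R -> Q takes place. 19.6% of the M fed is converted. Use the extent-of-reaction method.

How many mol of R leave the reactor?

421 mol

M reacted = 0.196 × 206.7 = 40.51 mol; ν_M = −1, so ξ = 40.51/1 = 40.51 mol.
Outlet amounts (n = n₀ + ν ξ):
  M: 206.7 − 1(40.51) = 166.2
  R: 461.4 − 1(40.51) = 420.9
  Q: 0 + 1(40.51) = 40.51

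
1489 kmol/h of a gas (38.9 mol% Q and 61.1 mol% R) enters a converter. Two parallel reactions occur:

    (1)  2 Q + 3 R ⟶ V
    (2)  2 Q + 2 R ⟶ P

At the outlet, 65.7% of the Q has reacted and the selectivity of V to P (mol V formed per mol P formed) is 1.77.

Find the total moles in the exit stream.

Conversion of Q: Q consumed = 0.657 × 579.2 = 380.5 kmol/h = 2ξ₁ + 2ξ₂.
Selectivity: 1ξ₁ / (1ξ₂) = 1.77 → ξ₁ = 1.77 ξ₂.
Substitute: (2·1.77 + 2) ξ₂ = 380.5 → ξ₂ = 68.69 kmol/h, ξ₁ = 121.6 kmol/h.
Outlet amounts (n = n₀ + Σ ν·ξ):
  Q: 579.2 − 2(121.6) − 2(68.69) = 198.7
  R: 909.8 − 3(121.6) − 2(68.69) = 407.6
  V: 0 + 1(121.6) = 121.6
  P: 0 + 1(68.69) = 68.69
Total out = 198.7 + 407.6 + 121.6 + 68.69 = 796.6 kmol/h.

797 kmol/h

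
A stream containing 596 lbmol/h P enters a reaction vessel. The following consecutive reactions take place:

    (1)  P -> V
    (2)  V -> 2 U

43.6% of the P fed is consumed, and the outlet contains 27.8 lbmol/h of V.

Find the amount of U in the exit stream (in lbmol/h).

Conversion of P: P consumed = 1ξ₁ = 0.436 × 596 → ξ₁ = 259.9 lbmol/h.
V balance: n_V = 0 + 1ξ₁ − 1ξ₂ = 27.8 → ξ₂ = (1·259.9 − 27.8)/1 = 232.1 lbmol/h.
Outlet amounts (n = n₀ + Σ ν·ξ):
  P: 596 − 1(259.9) = 336.1
  V: 0 + 1(259.9) − 1(232.1) = 27.8
  U: 0 + 2(232.1) = 464.1

464 lbmol/h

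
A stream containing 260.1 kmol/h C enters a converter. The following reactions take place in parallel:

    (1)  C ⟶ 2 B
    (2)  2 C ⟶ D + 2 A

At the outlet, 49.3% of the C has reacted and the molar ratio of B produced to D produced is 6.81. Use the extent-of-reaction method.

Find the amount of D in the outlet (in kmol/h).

23.7 kmol/h

Conversion of C: C consumed = 0.493 × 260.1 = 128.2 kmol/h = 1ξ₁ + 2ξ₂.
Selectivity: 2ξ₁ / (1ξ₂) = 6.81 → ξ₁ = 3.405 ξ₂.
Substitute: (1·3.405 + 2) ξ₂ = 128.2 → ξ₂ = 23.72 kmol/h, ξ₁ = 80.78 kmol/h.
Outlet amounts (n = n₀ + Σ ν·ξ):
  C: 260.1 − 1(80.78) − 2(23.72) = 131.9
  B: 0 + 2(80.78) = 161.6
  D: 0 + 1(23.72) = 23.72
  A: 0 + 2(23.72) = 47.45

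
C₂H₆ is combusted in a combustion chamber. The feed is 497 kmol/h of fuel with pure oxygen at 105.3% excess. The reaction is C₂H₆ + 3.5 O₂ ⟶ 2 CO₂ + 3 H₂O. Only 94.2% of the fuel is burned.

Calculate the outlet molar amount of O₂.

Stoichiometric O₂ = 3.5 × 497 = 1740 kmol/h; O₂ fed = 1740 × 2.053 = 3571 kmol/h.
Fuel reacted = 0.942 × 497 → ξ = 468.2 kmol/h.
Outlet (n = n₀ + ν ξ):
  C₂H₆: 497 − 1(468.2) = 28.83
  O₂: 3571 − 3.5(468.2) = 1933
  CO₂: 0 + 2(468.2) = 936.3
  H₂O: 0 + 3(468.2) = 1405

1930 kmol/h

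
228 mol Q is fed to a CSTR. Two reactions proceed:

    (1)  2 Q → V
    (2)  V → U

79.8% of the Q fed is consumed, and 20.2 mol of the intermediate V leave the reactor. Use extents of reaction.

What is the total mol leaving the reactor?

Conversion of Q: Q consumed = 2ξ₁ = 0.798 × 228 → ξ₁ = 90.97 mol.
V balance: n_V = 0 + 1ξ₁ − 1ξ₂ = 20.2 → ξ₂ = (1·90.97 − 20.2)/1 = 70.77 mol.
Outlet amounts (n = n₀ + Σ ν·ξ):
  Q: 228 − 2(90.97) = 46.06
  V: 0 + 1(90.97) − 1(70.77) = 20.2
  U: 0 + 1(70.77) = 70.77
Total out = 46.06 + 20.2 + 70.77 = 137 mol.

137 mol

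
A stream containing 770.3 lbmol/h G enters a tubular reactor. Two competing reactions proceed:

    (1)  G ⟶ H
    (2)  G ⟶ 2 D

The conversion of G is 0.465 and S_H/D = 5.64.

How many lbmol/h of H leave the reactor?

329 lbmol/h

Conversion of G: G consumed = 0.465 × 770.3 = 358.2 lbmol/h = 1ξ₁ + 1ξ₂.
Selectivity: 1ξ₁ / (2ξ₂) = 5.64 → ξ₁ = 11.28 ξ₂.
Substitute: (1·11.28 + 1) ξ₂ = 358.2 → ξ₂ = 29.17 lbmol/h, ξ₁ = 329 lbmol/h.
Outlet amounts (n = n₀ + Σ ν·ξ):
  G: 770.3 − 1(329) − 1(29.17) = 412.1
  H: 0 + 1(329) = 329
  D: 0 + 2(29.17) = 58.34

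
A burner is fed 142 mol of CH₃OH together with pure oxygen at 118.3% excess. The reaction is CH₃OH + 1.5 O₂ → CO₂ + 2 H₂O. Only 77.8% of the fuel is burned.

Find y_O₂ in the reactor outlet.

0.452

Stoichiometric O₂ = 1.5 × 142 = 213 mol; O₂ fed = 213 × 2.183 = 465 mol.
Fuel reacted = 0.778 × 142 → ξ = 110.5 mol.
Outlet (n = n₀ + ν ξ):
  CH₃OH: 142 − 1(110.5) = 31.52
  O₂: 465 − 1.5(110.5) = 299.3
  CO₂: 0 + 1(110.5) = 110.5
  H₂O: 0 + 2(110.5) = 221
Total out = 662.2 mol; y_O₂ = 299.3 / 662.2 = 0.4519.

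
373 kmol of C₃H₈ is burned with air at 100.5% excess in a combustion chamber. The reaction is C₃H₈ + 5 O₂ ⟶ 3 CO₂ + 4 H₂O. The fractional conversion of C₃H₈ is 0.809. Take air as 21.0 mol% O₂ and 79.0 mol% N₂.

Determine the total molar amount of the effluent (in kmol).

18500 kmol

Stoichiometric O₂ = 5 × 373 = 1865 kmol; O₂ fed = 1865 × 2.005 = 3739 kmol.
N₂ fed = 3739 × 79/21 = 14070 kmol.
Fuel reacted = 0.809 × 373 → ξ = 301.8 kmol.
Outlet (n = n₀ + ν ξ):
  C₃H₈: 373 − 1(301.8) = 71.24
  O₂: 3739 − 5(301.8) = 2231
  N₂: 14070 (inert)
  CO₂: 0 + 3(301.8) = 905.3
  H₂O: 0 + 4(301.8) = 1207
Total out = 71.24 + 2231 + 14070 + 905.3 + 1207 = 18480 kmol.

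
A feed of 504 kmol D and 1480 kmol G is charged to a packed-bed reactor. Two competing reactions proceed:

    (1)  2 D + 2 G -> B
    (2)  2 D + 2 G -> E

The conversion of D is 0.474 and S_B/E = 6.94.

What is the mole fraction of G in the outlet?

0.763

Conversion of D: D consumed = 0.474 × 504 = 238.9 kmol = 2ξ₁ + 2ξ₂.
Selectivity: 1ξ₁ / (1ξ₂) = 6.94 → ξ₁ = 6.94 ξ₂.
Substitute: (2·6.94 + 2) ξ₂ = 238.9 → ξ₂ = 15.04 kmol, ξ₁ = 104.4 kmol.
Outlet amounts (n = n₀ + Σ ν·ξ):
  D: 504 − 2(104.4) − 2(15.04) = 265.1
  G: 1480 − 2(104.4) − 2(15.04) = 1241
  B: 0 + 1(104.4) = 104.4
  E: 0 + 1(15.04) = 15.04
Total out = 1626 kmol; y_G = 1241 / 1626 = 0.7634.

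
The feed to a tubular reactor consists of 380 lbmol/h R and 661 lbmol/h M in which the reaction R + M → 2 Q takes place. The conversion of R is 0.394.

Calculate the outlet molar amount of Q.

R reacted = 0.394 × 380 = 149.7 lbmol/h; ν_R = −1, so ξ = 149.7/1 = 149.7 lbmol/h.
Outlet amounts (n = n₀ + ν ξ):
  R: 380 − 1(149.7) = 230.3
  M: 661 − 1(149.7) = 511.3
  Q: 0 + 2(149.7) = 299.4

299 lbmol/h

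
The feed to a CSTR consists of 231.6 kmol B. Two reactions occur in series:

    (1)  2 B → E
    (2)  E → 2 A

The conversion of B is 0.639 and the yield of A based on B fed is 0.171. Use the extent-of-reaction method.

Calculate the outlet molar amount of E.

Conversion of B: B consumed = 2ξ₁ = 0.639 × 231.6 → ξ₁ = 74 kmol.
Yield of A: 2ξ₂ / 231.6 = 0.171 → ξ₂ = 19.8 kmol.
Outlet amounts (n = n₀ + Σ ν·ξ):
  B: 231.6 − 2(74) = 83.61
  E: 0 + 1(74) − 1(19.8) = 54.19
  A: 0 + 2(19.8) = 39.6

54.2 kmol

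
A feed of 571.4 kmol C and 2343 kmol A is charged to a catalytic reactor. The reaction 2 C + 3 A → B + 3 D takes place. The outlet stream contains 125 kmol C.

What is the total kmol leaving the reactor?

For C: n = n₀ − 2ξ → 125 = 571.4 − 2ξ, giving ξ = 223.2 kmol.
Outlet amounts (n = n₀ + ν ξ):
  C: 571.4 − 2(223.2) = 125
  A: 2343 − 3(223.2) = 1673
  B: 0 + 1(223.2) = 223.2
  D: 0 + 3(223.2) = 669.6
Total out = 125 + 1673 + 223.2 + 669.6 = 2691 kmol.

2690 kmol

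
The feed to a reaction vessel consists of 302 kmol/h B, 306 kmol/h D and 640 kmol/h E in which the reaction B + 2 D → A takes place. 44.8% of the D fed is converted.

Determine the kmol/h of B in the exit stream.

233 kmol/h

D reacted = 0.448 × 306 = 137.1 kmol/h; ν_D = −2, so ξ = 137.1/2 = 68.54 kmol/h.
Outlet amounts (n = n₀ + ν ξ):
  B: 302 − 1(68.54) = 233.5
  D: 306 − 2(68.54) = 168.9
  A: 0 + 1(68.54) = 68.54
  E: 640 (inert)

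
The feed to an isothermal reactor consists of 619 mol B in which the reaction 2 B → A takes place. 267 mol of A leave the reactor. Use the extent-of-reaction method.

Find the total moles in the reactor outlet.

For A: n = n₀ + 1ξ → 267 = 0 + 1ξ, giving ξ = 267 mol.
Outlet amounts (n = n₀ + ν ξ):
  B: 619 − 2(267) = 85
  A: 0 + 1(267) = 267
Total out = 85 + 267 = 352 mol.

352 mol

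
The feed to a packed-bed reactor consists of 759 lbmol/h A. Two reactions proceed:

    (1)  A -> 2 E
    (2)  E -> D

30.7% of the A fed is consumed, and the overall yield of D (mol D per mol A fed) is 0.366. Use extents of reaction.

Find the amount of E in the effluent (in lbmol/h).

188 lbmol/h

Conversion of A: A consumed = 1ξ₁ = 0.307 × 759 → ξ₁ = 233 lbmol/h.
Yield of D: 1ξ₂ / 759 = 0.366 → ξ₂ = 277.8 lbmol/h.
Outlet amounts (n = n₀ + Σ ν·ξ):
  A: 759 − 1(233) = 526
  E: 0 + 2(233) − 1(277.8) = 188.2
  D: 0 + 1(277.8) = 277.8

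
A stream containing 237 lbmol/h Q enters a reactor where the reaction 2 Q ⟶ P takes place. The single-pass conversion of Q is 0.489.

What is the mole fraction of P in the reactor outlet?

0.324

Q reacted = 0.489 × 237 = 115.9 lbmol/h; ν_Q = −2, so ξ = 115.9/2 = 57.95 lbmol/h.
Outlet amounts (n = n₀ + ν ξ):
  Q: 237 − 2(57.95) = 121.1
  P: 0 + 1(57.95) = 57.95
Total out = 179.1 lbmol/h; y_P = 57.95 / 179.1 = 0.3236.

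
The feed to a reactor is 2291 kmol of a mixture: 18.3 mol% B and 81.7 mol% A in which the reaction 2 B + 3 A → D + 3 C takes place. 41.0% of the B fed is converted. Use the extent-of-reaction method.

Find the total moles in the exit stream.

B reacted = 0.41 × 419.3 = 171.9 kmol; ν_B = −2, so ξ = 171.9/2 = 85.95 kmol.
Outlet amounts (n = n₀ + ν ξ):
  B: 419.3 − 2(85.95) = 247.4
  A: 1872 − 3(85.95) = 1614
  D: 0 + 1(85.95) = 85.95
  C: 0 + 3(85.95) = 257.8
Total out = 247.4 + 1614 + 85.95 + 257.8 = 2205 kmol.

2210 kmol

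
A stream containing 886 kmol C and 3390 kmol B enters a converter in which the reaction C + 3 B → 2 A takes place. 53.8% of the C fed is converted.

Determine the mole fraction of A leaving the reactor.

C reacted = 0.538 × 886 = 476.7 kmol; ν_C = −1, so ξ = 476.7/1 = 476.7 kmol.
Outlet amounts (n = n₀ + ν ξ):
  C: 886 − 1(476.7) = 409.3
  B: 3390 − 3(476.7) = 1960
  A: 0 + 2(476.7) = 953.3
Total out = 3323 kmol; y_A = 953.3 / 3323 = 0.2869.

0.287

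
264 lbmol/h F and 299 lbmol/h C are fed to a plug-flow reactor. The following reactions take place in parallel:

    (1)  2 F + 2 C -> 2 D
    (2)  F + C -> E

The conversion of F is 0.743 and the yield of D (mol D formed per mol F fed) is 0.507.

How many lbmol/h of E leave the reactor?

Yield of D: 2ξ₁ / 264 = 0.507 → ξ₁ = 66.92 lbmol/h.
Conversion of F: 2ξ₁ + 1ξ₂ = 0.743 × 264 = 196.2 → ξ₂ = 62.3 lbmol/h.
Outlet amounts (n = n₀ + Σ ν·ξ):
  F: 264 − 2(66.92) − 1(62.3) = 67.85
  C: 299 − 2(66.92) − 1(62.3) = 102.8
  D: 0 + 2(66.92) = 133.8
  E: 0 + 1(62.3) = 62.3

62.3 lbmol/h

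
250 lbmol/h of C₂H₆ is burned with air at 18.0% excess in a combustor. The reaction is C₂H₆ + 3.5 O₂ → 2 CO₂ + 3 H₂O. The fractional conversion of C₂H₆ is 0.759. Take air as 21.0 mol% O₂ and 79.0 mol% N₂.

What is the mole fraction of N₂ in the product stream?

Stoichiometric O₂ = 3.5 × 250 = 875 lbmol/h; O₂ fed = 875 × 1.180 = 1032 lbmol/h.
N₂ fed = 1032 × 79/21 = 3884 lbmol/h.
Fuel reacted = 0.759 × 250 → ξ = 189.8 lbmol/h.
Outlet (n = n₀ + ν ξ):
  C₂H₆: 250 − 1(189.8) = 60.25
  O₂: 1032 − 3.5(189.8) = 368.4
  N₂: 3884 (inert)
  CO₂: 0 + 2(189.8) = 379.5
  H₂O: 0 + 3(189.8) = 569.2
Total out = 5262 lbmol/h; y_N₂ = 3884 / 5262 = 0.7382.

0.738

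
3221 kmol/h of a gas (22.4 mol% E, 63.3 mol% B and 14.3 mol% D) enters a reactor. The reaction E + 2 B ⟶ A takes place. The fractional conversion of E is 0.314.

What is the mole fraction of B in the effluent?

0.573

E reacted = 0.314 × 721.5 = 226.6 kmol/h; ν_E = −1, so ξ = 226.6/1 = 226.6 kmol/h.
Outlet amounts (n = n₀ + ν ξ):
  E: 721.5 − 1(226.6) = 495
  B: 2039 − 2(226.6) = 1586
  A: 0 + 1(226.6) = 226.6
  D: 460.6 (inert)
Total out = 2768 kmol/h; y_B = 1586 / 2768 = 0.5729.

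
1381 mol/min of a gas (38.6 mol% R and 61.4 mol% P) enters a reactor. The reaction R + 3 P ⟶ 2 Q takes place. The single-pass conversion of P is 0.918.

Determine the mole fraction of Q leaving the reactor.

0.602

P reacted = 0.918 × 847.9 = 778.4 mol/min; ν_P = −3, so ξ = 778.4/3 = 259.5 mol/min.
Outlet amounts (n = n₀ + ν ξ):
  R: 533.1 − 1(259.5) = 273.6
  P: 847.9 − 3(259.5) = 69.53
  Q: 0 + 2(259.5) = 518.9
Total out = 862.1 mol/min; y_Q = 518.9 / 862.1 = 0.602.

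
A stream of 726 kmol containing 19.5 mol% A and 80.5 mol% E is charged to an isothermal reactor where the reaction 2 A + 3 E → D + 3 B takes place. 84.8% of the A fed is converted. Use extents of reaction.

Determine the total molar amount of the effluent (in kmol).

A reacted = 0.848 × 141.6 = 120.1 kmol; ν_A = −2, so ξ = 120.1/2 = 60.03 kmol.
Outlet amounts (n = n₀ + ν ξ):
  A: 141.6 − 2(60.03) = 21.52
  E: 584.4 − 3(60.03) = 404.4
  D: 0 + 1(60.03) = 60.03
  B: 0 + 3(60.03) = 180.1
Total out = 21.52 + 404.4 + 60.03 + 180.1 = 666 kmol.

666 kmol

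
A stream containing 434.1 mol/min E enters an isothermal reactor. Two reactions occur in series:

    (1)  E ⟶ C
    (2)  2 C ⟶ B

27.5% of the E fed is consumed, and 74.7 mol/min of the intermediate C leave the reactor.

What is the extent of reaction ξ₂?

Conversion of E: E consumed = 1ξ₁ = 0.275 × 434.1 → ξ₁ = 119.4 mol/min.
C balance: n_C = 0 + 1ξ₁ − 2ξ₂ = 74.7 → ξ₂ = (1·119.4 − 74.7)/2 = 22.34 mol/min.
Outlet amounts (n = n₀ + Σ ν·ξ):
  E: 434.1 − 1(119.4) = 314.7
  C: 0 + 1(119.4) − 2(22.34) = 74.7
  B: 0 + 1(22.34) = 22.34

ξ₂ = 22.3 mol/min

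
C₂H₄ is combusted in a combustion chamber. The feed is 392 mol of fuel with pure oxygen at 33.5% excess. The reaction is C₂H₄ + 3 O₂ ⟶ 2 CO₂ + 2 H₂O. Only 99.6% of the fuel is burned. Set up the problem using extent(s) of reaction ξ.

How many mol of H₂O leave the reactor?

Stoichiometric O₂ = 3 × 392 = 1176 mol; O₂ fed = 1176 × 1.335 = 1570 mol.
Fuel reacted = 0.996 × 392 → ξ = 390.4 mol.
Outlet (n = n₀ + ν ξ):
  C₂H₄: 392 − 1(390.4) = 1.568
  O₂: 1570 − 3(390.4) = 398.7
  CO₂: 0 + 2(390.4) = 780.9
  H₂O: 0 + 2(390.4) = 780.9

781 mol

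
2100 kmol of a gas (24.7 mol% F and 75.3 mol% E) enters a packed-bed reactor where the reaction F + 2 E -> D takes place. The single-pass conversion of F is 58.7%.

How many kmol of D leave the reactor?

F reacted = 0.587 × 518.7 = 304.5 kmol; ν_F = −1, so ξ = 304.5/1 = 304.5 kmol.
Outlet amounts (n = n₀ + ν ξ):
  F: 518.7 − 1(304.5) = 214.2
  E: 1581 − 2(304.5) = 972.3
  D: 0 + 1(304.5) = 304.5

304 kmol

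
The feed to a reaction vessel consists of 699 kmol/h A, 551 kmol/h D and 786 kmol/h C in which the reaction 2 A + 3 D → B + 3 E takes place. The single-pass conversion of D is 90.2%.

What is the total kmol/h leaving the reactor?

D reacted = 0.902 × 551 = 497 kmol/h; ν_D = −3, so ξ = 497/3 = 165.7 kmol/h.
Outlet amounts (n = n₀ + ν ξ):
  A: 699 − 2(165.7) = 367.7
  D: 551 − 3(165.7) = 54
  B: 0 + 1(165.7) = 165.7
  E: 0 + 3(165.7) = 497
  C: 786 (inert)
Total out = 367.7 + 54 + 165.7 + 497 + 786 = 1870 kmol/h.

1870 kmol/h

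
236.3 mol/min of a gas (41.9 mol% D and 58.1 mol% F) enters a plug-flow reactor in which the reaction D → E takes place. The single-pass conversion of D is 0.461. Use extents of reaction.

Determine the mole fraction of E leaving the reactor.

D reacted = 0.461 × 99.01 = 45.64 mol/min; ν_D = −1, so ξ = 45.64/1 = 45.64 mol/min.
Outlet amounts (n = n₀ + ν ξ):
  D: 99.01 − 1(45.64) = 53.37
  E: 0 + 1(45.64) = 45.64
  F: 137.3 (inert)
Total out = 236.3 mol/min; y_E = 45.64 / 236.3 = 0.1932.

0.193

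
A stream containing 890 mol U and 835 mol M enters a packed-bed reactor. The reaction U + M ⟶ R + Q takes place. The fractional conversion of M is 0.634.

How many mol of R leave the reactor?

M reacted = 0.634 × 835 = 529.4 mol; ν_M = −1, so ξ = 529.4/1 = 529.4 mol.
Outlet amounts (n = n₀ + ν ξ):
  U: 890 − 1(529.4) = 360.6
  M: 835 − 1(529.4) = 305.6
  R: 0 + 1(529.4) = 529.4
  Q: 0 + 1(529.4) = 529.4

529 mol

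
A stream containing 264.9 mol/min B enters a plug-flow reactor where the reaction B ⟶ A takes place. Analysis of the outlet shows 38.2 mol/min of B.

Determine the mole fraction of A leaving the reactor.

For B: n = n₀ − 1ξ → 38.2 = 264.9 − 1ξ, giving ξ = 226.7 mol/min.
Outlet amounts (n = n₀ + ν ξ):
  B: 264.9 − 1(226.7) = 38.2
  A: 0 + 1(226.7) = 226.7
Total out = 264.9 mol/min; y_A = 226.7 / 264.9 = 0.8558.

0.856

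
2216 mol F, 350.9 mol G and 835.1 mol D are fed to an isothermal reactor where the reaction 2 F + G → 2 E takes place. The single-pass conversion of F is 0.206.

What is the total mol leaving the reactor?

3170 mol

F reacted = 0.206 × 2216 = 456.5 mol; ν_F = −2, so ξ = 456.5/2 = 228.2 mol.
Outlet amounts (n = n₀ + ν ξ):
  F: 2216 − 2(228.2) = 1760
  G: 350.9 − 1(228.2) = 122.7
  E: 0 + 2(228.2) = 456.5
  D: 835.1 (inert)
Total out = 1760 + 122.7 + 456.5 + 835.1 = 3174 mol.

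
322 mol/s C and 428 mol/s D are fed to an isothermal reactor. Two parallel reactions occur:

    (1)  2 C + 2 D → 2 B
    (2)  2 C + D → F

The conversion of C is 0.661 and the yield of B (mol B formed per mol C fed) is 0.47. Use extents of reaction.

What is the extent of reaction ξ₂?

Yield of B: 2ξ₁ / 322 = 0.47 → ξ₁ = 75.67 mol/s.
Conversion of C: 2ξ₁ + 2ξ₂ = 0.661 × 322 = 212.8 → ξ₂ = 30.75 mol/s.
Outlet amounts (n = n₀ + Σ ν·ξ):
  C: 322 − 2(75.67) − 2(30.75) = 109.2
  D: 428 − 2(75.67) − 1(30.75) = 245.9
  B: 0 + 2(75.67) = 151.3
  F: 0 + 1(30.75) = 30.75

ξ₂ = 30.8 mol/s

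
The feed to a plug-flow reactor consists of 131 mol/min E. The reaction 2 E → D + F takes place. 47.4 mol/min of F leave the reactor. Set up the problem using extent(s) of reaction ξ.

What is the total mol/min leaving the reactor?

131 mol/min

For F: n = n₀ + 1ξ → 47.4 = 0 + 1ξ, giving ξ = 47.4 mol/min.
Outlet amounts (n = n₀ + ν ξ):
  E: 131 − 2(47.4) = 36.2
  D: 0 + 1(47.4) = 47.4
  F: 0 + 1(47.4) = 47.4
Total out = 36.2 + 47.4 + 47.4 = 131 mol/min.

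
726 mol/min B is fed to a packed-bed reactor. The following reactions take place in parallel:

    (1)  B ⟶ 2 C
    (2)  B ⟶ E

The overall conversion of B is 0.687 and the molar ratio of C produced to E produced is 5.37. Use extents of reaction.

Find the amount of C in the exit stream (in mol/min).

Conversion of B: B consumed = 0.687 × 726 = 498.8 mol/min = 1ξ₁ + 1ξ₂.
Selectivity: 2ξ₁ / (1ξ₂) = 5.37 → ξ₁ = 2.685 ξ₂.
Substitute: (1·2.685 + 1) ξ₂ = 498.8 → ξ₂ = 135.3 mol/min, ξ₁ = 363.4 mol/min.
Outlet amounts (n = n₀ + Σ ν·ξ):
  B: 726 − 1(363.4) − 1(135.3) = 227.2
  C: 0 + 2(363.4) = 726.8
  E: 0 + 1(135.3) = 135.3

727 mol/min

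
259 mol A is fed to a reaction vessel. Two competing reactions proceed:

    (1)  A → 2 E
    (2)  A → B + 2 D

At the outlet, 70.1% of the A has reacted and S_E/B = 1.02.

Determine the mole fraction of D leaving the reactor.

0.429

Conversion of A: A consumed = 0.701 × 259 = 181.6 mol = 1ξ₁ + 1ξ₂.
Selectivity: 2ξ₁ / (1ξ₂) = 1.02 → ξ₁ = 0.51 ξ₂.
Substitute: (1·0.51 + 1) ξ₂ = 181.6 → ξ₂ = 120.2 mol, ξ₁ = 61.32 mol.
Outlet amounts (n = n₀ + Σ ν·ξ):
  A: 259 − 1(61.32) − 1(120.2) = 77.44
  E: 0 + 2(61.32) = 122.6
  B: 0 + 1(120.2) = 120.2
  D: 0 + 2(120.2) = 240.5
Total out = 560.8 mol; y_D = 240.5 / 560.8 = 0.4288.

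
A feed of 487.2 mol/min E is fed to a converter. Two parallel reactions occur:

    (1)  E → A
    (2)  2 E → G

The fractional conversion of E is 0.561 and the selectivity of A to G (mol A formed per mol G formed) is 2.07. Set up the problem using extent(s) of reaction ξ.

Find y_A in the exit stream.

Conversion of E: E consumed = 0.561 × 487.2 = 273.3 mol/min = 1ξ₁ + 2ξ₂.
Selectivity: 1ξ₁ / (1ξ₂) = 2.07 → ξ₁ = 2.07 ξ₂.
Substitute: (1·2.07 + 2) ξ₂ = 273.3 → ξ₂ = 67.15 mol/min, ξ₁ = 139 mol/min.
Outlet amounts (n = n₀ + Σ ν·ξ):
  E: 487.2 − 1(139) − 2(67.15) = 213.9
  A: 0 + 1(139) = 139
  G: 0 + 1(67.15) = 67.15
Total out = 420 mol/min; y_A = 139 / 420 = 0.3309.

0.331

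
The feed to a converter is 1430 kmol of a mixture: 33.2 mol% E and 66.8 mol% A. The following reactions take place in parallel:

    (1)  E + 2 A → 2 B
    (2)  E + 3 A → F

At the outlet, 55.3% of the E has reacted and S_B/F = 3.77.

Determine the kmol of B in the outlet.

343 kmol

Conversion of E: E consumed = 0.553 × 474.8 = 262.5 kmol = 1ξ₁ + 1ξ₂.
Selectivity: 2ξ₁ / (1ξ₂) = 3.77 → ξ₁ = 1.885 ξ₂.
Substitute: (1·1.885 + 1) ξ₂ = 262.5 → ξ₂ = 91 kmol, ξ₁ = 171.5 kmol.
Outlet amounts (n = n₀ + Σ ν·ξ):
  E: 474.8 − 1(171.5) − 1(91) = 212.2
  A: 955.2 − 2(171.5) − 3(91) = 339.2
  B: 0 + 2(171.5) = 343.1
  F: 0 + 1(91) = 91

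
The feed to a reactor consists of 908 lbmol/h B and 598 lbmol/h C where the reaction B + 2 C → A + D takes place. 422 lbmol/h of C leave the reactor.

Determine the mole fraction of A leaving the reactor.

For C: n = n₀ − 2ξ → 422 = 598 − 2ξ, giving ξ = 88 lbmol/h.
Outlet amounts (n = n₀ + ν ξ):
  B: 908 − 1(88) = 820
  C: 598 − 2(88) = 422
  A: 0 + 1(88) = 88
  D: 0 + 1(88) = 88
Total out = 1418 lbmol/h; y_A = 88 / 1418 = 0.06206.

0.0621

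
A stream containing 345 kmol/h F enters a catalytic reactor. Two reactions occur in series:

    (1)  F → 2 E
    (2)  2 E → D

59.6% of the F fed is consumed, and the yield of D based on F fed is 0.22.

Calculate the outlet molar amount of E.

259 kmol/h

Conversion of F: F consumed = 1ξ₁ = 0.596 × 345 → ξ₁ = 205.6 kmol/h.
Yield of D: 1ξ₂ / 345 = 0.22 → ξ₂ = 75.9 kmol/h.
Outlet amounts (n = n₀ + Σ ν·ξ):
  F: 345 − 1(205.6) = 139.4
  E: 0 + 2(205.6) − 2(75.9) = 259.4
  D: 0 + 1(75.9) = 75.9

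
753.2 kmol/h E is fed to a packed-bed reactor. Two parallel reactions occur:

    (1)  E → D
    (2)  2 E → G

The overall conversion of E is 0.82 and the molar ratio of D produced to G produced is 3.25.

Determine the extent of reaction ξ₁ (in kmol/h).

ξ₁ = 382 kmol/h

Conversion of E: E consumed = 0.82 × 753.2 = 617.6 kmol/h = 1ξ₁ + 2ξ₂.
Selectivity: 1ξ₁ / (1ξ₂) = 3.25 → ξ₁ = 3.25 ξ₂.
Substitute: (1·3.25 + 2) ξ₂ = 617.6 → ξ₂ = 117.6 kmol/h, ξ₁ = 382.3 kmol/h.
Outlet amounts (n = n₀ + Σ ν·ξ):
  E: 753.2 − 1(382.3) − 2(117.6) = 135.6
  D: 0 + 1(382.3) = 382.3
  G: 0 + 1(117.6) = 117.6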